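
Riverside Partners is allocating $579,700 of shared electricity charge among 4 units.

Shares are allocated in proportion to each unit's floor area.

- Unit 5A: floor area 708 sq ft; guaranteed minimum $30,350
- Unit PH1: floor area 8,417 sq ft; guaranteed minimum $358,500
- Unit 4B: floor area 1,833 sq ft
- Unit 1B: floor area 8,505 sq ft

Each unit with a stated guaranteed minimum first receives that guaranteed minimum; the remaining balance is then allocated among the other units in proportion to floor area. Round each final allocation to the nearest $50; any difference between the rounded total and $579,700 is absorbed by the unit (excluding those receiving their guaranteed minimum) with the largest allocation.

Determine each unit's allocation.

Unit 5A: $30,350 · Unit PH1: $358,500 · Unit 4B: $33,850 · Unit 1B: $157,000

Fund the minimums — Unit 5A $30,350; Unit PH1 $358,500. Residual $190,850.
Residual split over remaining floor area 10,338: Unit 4B 33,839.05 → $33,850; Unit 1B 157,010.95 → $157,000.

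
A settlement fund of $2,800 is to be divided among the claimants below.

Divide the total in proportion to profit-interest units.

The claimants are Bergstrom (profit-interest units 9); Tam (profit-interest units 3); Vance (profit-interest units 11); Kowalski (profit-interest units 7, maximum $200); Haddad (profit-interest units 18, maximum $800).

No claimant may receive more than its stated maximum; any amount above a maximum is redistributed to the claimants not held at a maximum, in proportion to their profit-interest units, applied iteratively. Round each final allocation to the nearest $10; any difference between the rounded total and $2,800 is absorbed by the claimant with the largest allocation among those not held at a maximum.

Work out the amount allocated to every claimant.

Bergstrom: $700 · Tam: $230 · Vance: $870 · Kowalski: $200 · Haddad: $800

Combined profit-interest units = 48.
Unconstrained shares: Bergstrom 525.00; Tam 175.00; Vance 641.67; Kowalski 408.33; Haddad 1,050.00.
Held at cap: Kowalski ($200), Haddad ($800); remaining pool $1,800 reallocated over remaining profit-interest units 23.
Shares after redistribution: Bergstrom 704.35 → $700; Tam 234.78 → $230; Vance 860.87 → $860.
Rounding difference +$10 applied to Vance → $870.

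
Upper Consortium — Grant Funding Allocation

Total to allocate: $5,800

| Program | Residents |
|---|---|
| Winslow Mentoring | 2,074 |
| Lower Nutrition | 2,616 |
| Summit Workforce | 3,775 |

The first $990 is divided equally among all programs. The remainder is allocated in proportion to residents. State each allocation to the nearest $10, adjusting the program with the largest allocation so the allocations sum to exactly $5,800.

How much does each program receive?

Winslow Mentoring: $1,510 | Lower Nutrition: $1,820 | Summit Workforce: $2,470

First tranche $990 split equally: $330 each.
Remainder $4,810 by residents (total 8,465): Winslow Mentoring 1,178.49 → $1,180; Lower Nutrition 1,486.47 → $1,490; Summit Workforce 2,145.04 → $2,150.
Rounding difference −$10 on remainder applied to Summit Workforce.
Totals: Winslow Mentoring $330 + $1,180 = $1,510; Lower Nutrition $330 + $1,490 = $1,820; Summit Workforce $330 + $2,140 = $2,470.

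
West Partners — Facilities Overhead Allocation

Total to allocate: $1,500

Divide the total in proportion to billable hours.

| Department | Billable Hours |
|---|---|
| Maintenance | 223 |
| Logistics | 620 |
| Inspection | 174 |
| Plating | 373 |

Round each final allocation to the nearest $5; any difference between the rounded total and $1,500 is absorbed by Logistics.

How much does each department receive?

Billable hours total: 1,390.
Proportional shares: Maintenance 223/1,390 × $1,500 = 240.65; Logistics 620/1,390 × $1,500 = 669.06; Inspection 174/1,390 × $1,500 = 187.77; Plating 373/1,390 × $1,500 = 402.52.
At nearest $5: Maintenance $240; Logistics $670; Inspection $190; Plating $405. Sum = $1,505.
Difference $1,500 − $1,505 = −$5 applied to Logistics: Logistics becomes $665.

Maintenance: $240 · Logistics: $665 · Inspection: $190 · Plating: $405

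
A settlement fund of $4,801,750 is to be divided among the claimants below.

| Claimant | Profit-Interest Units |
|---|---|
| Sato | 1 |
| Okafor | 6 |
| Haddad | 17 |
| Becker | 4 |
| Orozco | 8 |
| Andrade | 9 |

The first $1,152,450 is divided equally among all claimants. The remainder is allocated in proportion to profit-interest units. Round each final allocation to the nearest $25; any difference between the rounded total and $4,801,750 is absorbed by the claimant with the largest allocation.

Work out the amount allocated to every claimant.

Sato: $273,175; Okafor: $678,650; Haddad: $1,570,700; Becker: $516,450; Orozco: $840,850; Andrade: $921,925

$1,152,450 shared equally gives $192,075 per claimant.
Remainder $3,649,300 by profit-interest units (total 45): Sato 81,095.56 → $81,100; Okafor 486,573.33 → $486,575; Haddad 1,378,624.44 → $1,378,625; Becker 324,382.22 → $324,375; Orozco 648,764.44 → $648,775; Andrade 729,860.00 → $729,850.
Totals: Sato $192,075 + $81,100 = $273,175; Okafor $192,075 + $486,575 = $678,650; Haddad $192,075 + $1,378,625 = $1,570,700; Becker $192,075 + $324,375 = $516,450; Orozco $192,075 + $648,775 = $840,850; Andrade $192,075 + $729,850 = $921,925.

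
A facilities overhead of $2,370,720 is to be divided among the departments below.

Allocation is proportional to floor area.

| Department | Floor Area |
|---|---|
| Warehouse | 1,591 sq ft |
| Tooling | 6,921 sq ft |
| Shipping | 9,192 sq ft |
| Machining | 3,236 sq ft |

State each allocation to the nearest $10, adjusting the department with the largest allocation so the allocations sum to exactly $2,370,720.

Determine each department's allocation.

Warehouse: $180,120 | Tooling: $783,560 | Shipping: $1,040,680 | Machining: $366,360

Floor area total: 20,940.
Pro-rata amounts: Warehouse 1,591/20,940 × $2,370,720 = 180,124.91; Tooling 6,921/20,940 × $2,370,720 = 783,560.32; Shipping 9,192/20,940 × $2,370,720 = 1,040,671.36; Machining 3,236/20,940 × $2,370,720 = 366,363.42.
At nearest $10: Warehouse $180,120; Tooling $783,560; Shipping $1,040,670; Machining $366,360. Sum = $2,370,710.
Difference $2,370,720 − $2,370,710 = +$10 applied to largest allocation (Shipping): Shipping becomes $1,040,680.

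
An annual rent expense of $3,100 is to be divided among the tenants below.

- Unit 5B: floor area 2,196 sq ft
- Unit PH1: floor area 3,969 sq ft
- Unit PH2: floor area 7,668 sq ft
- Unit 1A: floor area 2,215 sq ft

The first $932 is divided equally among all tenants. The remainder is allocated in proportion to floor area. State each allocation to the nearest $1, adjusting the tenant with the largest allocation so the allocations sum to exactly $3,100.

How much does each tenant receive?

Unit 5B: $530 · Unit PH1: $769 · Unit PH2: $1,269 · Unit 1A: $532

Equal tier: $932 ÷ 4 = $233 apiece.
Remainder $2,168 by floor area (total 16,048): Unit 5B 296.67 → $297; Unit PH1 536.19 → $536; Unit PH2 1,035.91 → $1,036; Unit 1A 299.23 → $299.
Totals: Unit 5B $233 + $297 = $530; Unit PH1 $233 + $536 = $769; Unit PH2 $233 + $1,036 = $1,269; Unit 1A $233 + $299 = $532.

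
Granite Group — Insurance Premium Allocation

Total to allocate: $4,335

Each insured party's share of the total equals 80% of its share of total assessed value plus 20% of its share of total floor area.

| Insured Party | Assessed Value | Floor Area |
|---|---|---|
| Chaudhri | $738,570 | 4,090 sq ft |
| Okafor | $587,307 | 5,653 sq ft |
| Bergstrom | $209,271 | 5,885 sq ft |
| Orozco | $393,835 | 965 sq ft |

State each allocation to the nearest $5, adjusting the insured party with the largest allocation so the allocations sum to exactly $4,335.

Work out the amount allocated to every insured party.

Assessed value total 1,928,983; floor area total 16,593.
Blended shares (80% assessed value + 20% floor area): Chaudhri 0.3556; Okafor 0.3117; Bergstrom 0.1577; Orozco 0.1750.
Pro-rata amounts: Chaudhri 1,541.54; Okafor 1,351.26; Bergstrom 683.73; Orozco 758.47.
Rounded to nearest $5: Chaudhri $1,540; Okafor $1,350; Bergstrom $685; Orozco $760. Sum = $4,335.
Sum already equals the total — no adjustment.

Chaudhri: $1,540; Okafor: $1,350; Bergstrom: $685; Orozco: $760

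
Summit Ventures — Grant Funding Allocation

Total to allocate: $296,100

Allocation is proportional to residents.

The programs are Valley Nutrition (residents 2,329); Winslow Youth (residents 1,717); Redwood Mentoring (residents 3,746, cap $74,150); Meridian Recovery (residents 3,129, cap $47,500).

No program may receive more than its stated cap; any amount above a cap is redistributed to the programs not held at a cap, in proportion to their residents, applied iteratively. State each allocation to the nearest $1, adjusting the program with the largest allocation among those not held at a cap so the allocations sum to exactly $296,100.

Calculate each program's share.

Valley Nutrition: $100,419; Winslow Youth: $74,031; Redwood Mentoring: $74,150; Meridian Recovery: $47,500

Combined residents = 10,921.
Proportional shares (ignoring caps): Valley Nutrition 63,145.95; Winslow Youth 46,552.85; Redwood Mentoring 101,564.93; Meridian Recovery 84,836.27.
Cap binds for Redwood Mentoring ($74,150), Meridian Recovery ($47,500); residual $174,450 reallocated over remaining residents 4,046.
Shares after redistribution: Valley Nutrition 100,418.70 → $100,419; Winslow Youth 74,031.30 → $74,031.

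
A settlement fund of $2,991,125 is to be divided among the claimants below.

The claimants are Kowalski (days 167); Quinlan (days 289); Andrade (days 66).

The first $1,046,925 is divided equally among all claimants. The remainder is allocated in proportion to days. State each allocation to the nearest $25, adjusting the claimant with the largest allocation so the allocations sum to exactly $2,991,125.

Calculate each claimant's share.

Kowalski: $970,975 · Quinlan: $1,425,350 · Andrade: $594,800

First tranche $1,046,925 split equally: $348,975 each.
Remainder $1,944,200 by days (total 522): Kowalski 621,995.02 → $622,000; Quinlan 1,076,386.59 → $1,076,375; Andrade 245,818.39 → $245,825.
Totals: Kowalski $348,975 + $622,000 = $970,975; Quinlan $348,975 + $1,076,375 = $1,425,350; Andrade $348,975 + $245,825 = $594,800.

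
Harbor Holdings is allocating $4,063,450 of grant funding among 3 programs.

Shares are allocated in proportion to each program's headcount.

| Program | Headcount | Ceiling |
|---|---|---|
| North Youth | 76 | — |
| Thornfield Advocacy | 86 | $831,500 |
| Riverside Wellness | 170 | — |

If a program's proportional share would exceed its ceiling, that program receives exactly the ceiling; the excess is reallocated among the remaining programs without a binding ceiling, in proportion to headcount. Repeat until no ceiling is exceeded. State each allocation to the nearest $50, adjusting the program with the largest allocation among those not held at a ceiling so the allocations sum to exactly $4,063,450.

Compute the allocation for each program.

Combined headcount = 332.
Pro-rata shares before constraints: North Youth 930,187.35; Thornfield Advocacy 1,052,580.42; Riverside Wellness 2,080,682.23.
Capped: Thornfield Advocacy ($831,500); balance $3,231,950 reallocated over remaining headcount 246.
Remaining shares: North Youth 998,488.62 → $998,500; Riverside Wellness 2,233,461.38 → $2,233,450.

North Youth: $998,500; Thornfield Advocacy: $831,500; Riverside Wellness: $2,233,450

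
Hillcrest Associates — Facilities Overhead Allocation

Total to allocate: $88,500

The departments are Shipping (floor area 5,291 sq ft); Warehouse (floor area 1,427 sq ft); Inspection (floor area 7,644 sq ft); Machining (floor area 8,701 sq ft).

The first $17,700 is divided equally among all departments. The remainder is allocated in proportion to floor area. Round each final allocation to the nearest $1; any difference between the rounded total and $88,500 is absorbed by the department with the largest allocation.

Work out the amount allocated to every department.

Shipping: $20,668 · Warehouse: $8,806 · Inspection: $27,891 · Machining: $31,135

First tranche $17,700 split equally: $4,425 each.
Remainder $70,800 by floor area (total 23,063): Shipping 16,242.59 → $16,243; Warehouse 4,380.68 → $4,381; Inspection 23,465.95 → $23,466; Machining 26,710.78 → $26,711.
Rounding difference −$1 on remainder applied to Machining.
Totals: Shipping $4,425 + $16,243 = $20,668; Warehouse $4,425 + $4,381 = $8,806; Inspection $4,425 + $23,466 = $27,891; Machining $4,425 + $26,710 = $31,135.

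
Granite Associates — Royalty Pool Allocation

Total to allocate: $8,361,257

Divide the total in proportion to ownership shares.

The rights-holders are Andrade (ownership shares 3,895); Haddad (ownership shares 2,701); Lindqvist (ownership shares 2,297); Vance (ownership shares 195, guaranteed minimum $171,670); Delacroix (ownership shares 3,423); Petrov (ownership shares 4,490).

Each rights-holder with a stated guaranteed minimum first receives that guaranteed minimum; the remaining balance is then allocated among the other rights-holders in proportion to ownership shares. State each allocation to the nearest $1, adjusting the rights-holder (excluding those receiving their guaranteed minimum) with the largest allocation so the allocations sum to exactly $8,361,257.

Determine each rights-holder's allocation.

Guaranteed amounts: Vance $171,670. Residual $8,189,587.
Residual split over remaining ownership shares 16,806: Andrade 1,898,038.88 → $1,898,039; Haddad 1,316,201.03 → $1,316,201; Lindqvist 1,119,331.27 → $1,119,331; Delacroix 1,668,032.63 → $1,668,033; Petrov 2,187,983.20 → $2,187,983.

Andrade: $1,898,039 · Haddad: $1,316,201 · Lindqvist: $1,119,331 · Vance: $171,670 · Delacroix: $1,668,033 · Petrov: $2,187,983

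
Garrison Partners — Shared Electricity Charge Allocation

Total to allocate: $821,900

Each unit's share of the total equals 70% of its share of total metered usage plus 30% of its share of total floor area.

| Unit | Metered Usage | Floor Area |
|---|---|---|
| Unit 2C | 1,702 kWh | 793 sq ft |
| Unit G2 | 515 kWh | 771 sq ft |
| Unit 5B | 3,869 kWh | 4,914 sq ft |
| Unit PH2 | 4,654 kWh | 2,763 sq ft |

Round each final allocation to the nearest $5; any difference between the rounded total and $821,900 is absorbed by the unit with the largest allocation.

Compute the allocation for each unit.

Unit 2C: $112,335 | Unit G2: $48,160 | Unit 5B: $338,370 | Unit PH2: $323,035

Metered usage total 10,740; floor area total 9,241.
Composite weights (70% metered usage + 30% floor area): Unit 2C 0.1367; Unit G2 0.0586; Unit 5B 0.4117; Unit PH2 0.3930.
Proportional shares: Unit 2C 112,333.24; Unit G2 48,159.94; Unit 5B 338,374.30; Unit PH2 323,032.52.
After rounding ($5): Unit 2C $112,335; Unit G2 $48,160; Unit 5B $338,375; Unit PH2 $323,035. Sum = $821,905.
Difference $821,900 − $821,905 = −$5 applied to largest allocation (Unit 5B): Unit 5B becomes $338,370.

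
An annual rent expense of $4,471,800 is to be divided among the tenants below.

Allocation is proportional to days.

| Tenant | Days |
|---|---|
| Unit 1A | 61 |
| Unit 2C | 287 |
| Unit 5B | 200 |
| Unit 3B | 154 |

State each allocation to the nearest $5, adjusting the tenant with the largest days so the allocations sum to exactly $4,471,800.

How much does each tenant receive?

Unit 1A: $388,575 · Unit 2C: $1,828,215 · Unit 5B: $1,274,015 · Unit 3B: $980,995

Total days = 61 + 287 + 200 + 154 = 702.
Unrounded shares: Unit 1A 388,575.21; Unit 2C 1,828,214.53; Unit 5B 1,274,017.09; Unit 3B 980,993.16.
Rounded to nearest $5: Unit 1A $388,575; Unit 2C $1,828,215; Unit 5B $1,274,015; Unit 3B $980,995. Sum = $4,471,800.
Rounded total matches; no reconciliation needed.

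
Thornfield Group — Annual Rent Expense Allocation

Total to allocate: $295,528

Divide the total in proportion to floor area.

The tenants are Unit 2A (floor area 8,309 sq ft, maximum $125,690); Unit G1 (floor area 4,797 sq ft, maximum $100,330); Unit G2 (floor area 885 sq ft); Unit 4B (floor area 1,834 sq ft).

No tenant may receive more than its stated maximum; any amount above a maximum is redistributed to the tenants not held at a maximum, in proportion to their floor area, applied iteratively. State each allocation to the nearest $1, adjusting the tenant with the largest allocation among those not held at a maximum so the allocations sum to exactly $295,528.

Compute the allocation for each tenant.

Total floor area = 15,825.
Unconstrained shares: Unit 2A 155,168.54; Unit G1 89,582.80; Unit G2 16,527.16; Unit 4B 34,249.501.
Cap binds for Unit 2A ($125,690); balance $169,838 reallocated over remaining floor area 7,516.
Cap binds for Unit G1 ($100,330); balance $69,508 reallocated over remaining floor area 2,719.
Redistributed shares: Unit G2 22,623.97 → $22,624; Unit 4B 46,884.03 → $46,884.

Unit 2A: $125,690 · Unit G1: $100,330 · Unit G2: $22,624 · Unit 4B: $46,884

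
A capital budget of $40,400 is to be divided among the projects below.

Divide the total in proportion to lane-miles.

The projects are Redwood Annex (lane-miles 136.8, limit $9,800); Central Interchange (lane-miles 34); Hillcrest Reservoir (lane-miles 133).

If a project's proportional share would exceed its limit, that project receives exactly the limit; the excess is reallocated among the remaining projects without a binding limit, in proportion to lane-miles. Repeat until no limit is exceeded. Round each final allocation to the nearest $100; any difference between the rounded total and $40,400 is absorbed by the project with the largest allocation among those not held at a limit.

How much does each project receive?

Sum of lane-miles: 303.8.
Unconstrained shares: Redwood Annex 18,191.97; Central Interchange 4,521.40; Hillcrest Reservoir 17,686.64.
Held at cap: Redwood Annex ($9,800); residual $30,600 reallocated over remaining lane-miles 167.
Shares after redistribution: Central Interchange 6,229.94 → $6,200; Hillcrest Reservoir 24,370.06 → $24,400.

Redwood Annex: $9,800 | Central Interchange: $6,200 | Hillcrest Reservoir: $24,400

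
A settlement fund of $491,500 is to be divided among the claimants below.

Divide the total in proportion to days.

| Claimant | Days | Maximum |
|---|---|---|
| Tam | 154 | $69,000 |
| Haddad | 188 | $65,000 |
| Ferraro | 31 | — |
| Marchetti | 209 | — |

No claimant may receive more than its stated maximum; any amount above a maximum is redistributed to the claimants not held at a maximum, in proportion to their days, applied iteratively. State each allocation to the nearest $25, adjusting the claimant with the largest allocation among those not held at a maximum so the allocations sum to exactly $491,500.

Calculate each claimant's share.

Sum of days: 582.
Proportional shares (ignoring caps): Tam 130,053.26; Haddad 158,766.32; Ferraro 26,179.55; Marchetti 176,500.86.
Held at cap: Tam ($69,000), Haddad ($65,000); residual $357,500 reallocated over remaining days 240.
Remaining shares: Ferraro 46,177.08 → $46,175; Marchetti 311,322.92 → $311,325.

Tam: $69,000 | Haddad: $65,000 | Ferraro: $46,175 | Marchetti: $311,325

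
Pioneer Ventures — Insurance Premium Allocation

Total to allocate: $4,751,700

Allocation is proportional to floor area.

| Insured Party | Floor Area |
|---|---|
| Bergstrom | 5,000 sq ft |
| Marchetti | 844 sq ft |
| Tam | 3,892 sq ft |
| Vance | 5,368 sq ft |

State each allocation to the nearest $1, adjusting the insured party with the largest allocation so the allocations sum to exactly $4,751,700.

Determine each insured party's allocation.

Floor area total: 15,104.
Raw shares: Bergstrom 5,000/15,104 × $4,751,700 = 1,572,993.91; Marchetti 844/15,104 × $4,751,700 = 265,521.37; Tam 3,892/15,104 × $4,751,700 = 1,224,418.46; Vance 5,368/15,104 × $4,751,700 = 1,688,766.26.
After rounding ($1): Bergstrom $1,572,994; Marchetti $265,521; Tam $1,224,418; Vance $1,688,766. Sum = $4,751,699.
Difference $4,751,700 − $4,751,699 = +$1 applied to largest allocation (Vance): Vance becomes $1,688,767.

Bergstrom: $1,572,994; Marchetti: $265,521; Tam: $1,224,418; Vance: $1,688,767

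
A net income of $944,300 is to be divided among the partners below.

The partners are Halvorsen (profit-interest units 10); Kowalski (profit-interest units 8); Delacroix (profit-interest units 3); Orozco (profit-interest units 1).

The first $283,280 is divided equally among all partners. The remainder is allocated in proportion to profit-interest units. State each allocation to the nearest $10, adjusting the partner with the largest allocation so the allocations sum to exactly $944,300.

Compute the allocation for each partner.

First tranche $283,280 split equally: $70,820 each.
Remainder $661,020 by profit-interest units (total 22): Halvorsen 300,463.64 → $300,460; Kowalski 240,370.91 → $240,370; Delacroix 90,139.09 → $90,140; Orozco 30,046.36 → $30,050.
Totals: Halvorsen $70,820 + $300,460 = $371,280; Kowalski $70,820 + $240,370 = $311,190; Delacroix $70,820 + $90,140 = $160,960; Orozco $70,820 + $30,050 = $100,870.

Halvorsen: $371,280; Kowalski: $311,190; Delacroix: $160,960; Orozco: $100,870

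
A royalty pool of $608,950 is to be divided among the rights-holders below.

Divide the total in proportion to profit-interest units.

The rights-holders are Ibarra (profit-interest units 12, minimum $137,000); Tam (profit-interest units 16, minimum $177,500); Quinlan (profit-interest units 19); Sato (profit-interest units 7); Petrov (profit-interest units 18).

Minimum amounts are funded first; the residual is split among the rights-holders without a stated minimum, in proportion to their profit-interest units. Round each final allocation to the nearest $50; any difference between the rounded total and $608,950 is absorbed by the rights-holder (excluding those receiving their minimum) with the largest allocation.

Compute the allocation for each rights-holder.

Ibarra: $137,000 · Tam: $177,500 · Quinlan: $127,150 · Sato: $46,850 · Petrov: $120,450

Fund the minimums — Ibarra $137,000; Tam $177,500. Remaining pool $294,450.
Remaining pool split over remaining profit-interest units 44: Quinlan 127,148.86 → $127,150; Sato 46,844.32 → $46,850; Petrov 120,456.82 → $120,450.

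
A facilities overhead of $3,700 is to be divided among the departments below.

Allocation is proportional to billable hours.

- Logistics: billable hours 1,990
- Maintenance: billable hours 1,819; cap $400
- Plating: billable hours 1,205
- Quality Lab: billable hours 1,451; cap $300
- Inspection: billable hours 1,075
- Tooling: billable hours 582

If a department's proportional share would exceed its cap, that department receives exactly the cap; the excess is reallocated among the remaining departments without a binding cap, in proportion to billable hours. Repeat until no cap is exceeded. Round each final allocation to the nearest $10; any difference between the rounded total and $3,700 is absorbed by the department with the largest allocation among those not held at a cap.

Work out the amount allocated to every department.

Logistics: $1,230; Maintenance: $400; Plating: $750; Quality Lab: $300; Inspection: $660; Tooling: $360

Total billable hours = 8,122.
Pro-rata shares before constraints: Logistics 906.55; Maintenance 828.65; Plating 548.94; Quality Lab 661.01; Inspection 489.72; Tooling 265.13.
Held at cap: Maintenance ($400), Quality Lab ($300); residual $3,000 reallocated over remaining billable hours 4,852.
Shares after redistribution: Logistics 1,230.42 → $1,230; Plating 745.05 → $750; Inspection 664.67 → $660; Tooling 359.85 → $360.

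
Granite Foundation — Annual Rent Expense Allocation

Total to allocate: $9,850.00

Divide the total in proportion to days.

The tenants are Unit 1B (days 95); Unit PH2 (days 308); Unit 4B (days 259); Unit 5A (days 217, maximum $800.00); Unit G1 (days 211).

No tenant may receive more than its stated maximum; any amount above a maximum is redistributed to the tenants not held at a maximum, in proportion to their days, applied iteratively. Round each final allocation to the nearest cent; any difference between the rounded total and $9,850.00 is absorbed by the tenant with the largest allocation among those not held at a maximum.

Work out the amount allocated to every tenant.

Unit 1B: $984.82 · Unit PH2: $3,192.90 · Unit 4B: $2,684.94 · Unit 5A: $800.00 · Unit G1: $2,187.34

Sum of days: 1,090.
Unconstrained shares: Unit 1B 858.4862; Unit PH2 2,783.3028; Unit 4B 2,340.5046; Unit 5A 1,960.9633; Unit G1 1,906.7431.
Held at cap: Unit 5A ($800.00); residual $9,050.00 reallocated over remaining days 873.
Redistributed shares: Unit 1B 984.8225 → $984.82; Unit PH2 3,192.8981 → $3,192.90; Unit 4B 2,684.9370 → $2,684.94; Unit G1 2,187.3425 → $2,187.34.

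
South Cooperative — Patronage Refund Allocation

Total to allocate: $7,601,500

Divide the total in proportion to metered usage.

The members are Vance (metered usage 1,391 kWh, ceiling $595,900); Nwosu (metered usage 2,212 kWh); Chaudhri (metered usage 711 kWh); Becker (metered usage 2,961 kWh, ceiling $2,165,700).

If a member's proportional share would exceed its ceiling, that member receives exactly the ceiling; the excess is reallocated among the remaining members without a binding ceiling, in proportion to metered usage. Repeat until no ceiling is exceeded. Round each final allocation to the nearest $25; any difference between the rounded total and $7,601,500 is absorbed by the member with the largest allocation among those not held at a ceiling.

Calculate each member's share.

Vance: $595,900; Nwosu: $3,662,625; Chaudhri: $1,177,275; Becker: $2,165,700

Metered usage total: 7,275.
Pro-rata shares before constraints: Vance 1,453,427.70; Nwosu 2,311,273.95; Chaudhri 742,909.48; Becker 3,093,888.87.
Cap binds for Vance ($595,900), Becker ($2,165,700); residual $4,839,900 reallocated over remaining metered usage 2,923.
Remaining shares: Nwosu 3,662,627.03 → $3,662,625; Chaudhri 1,177,272.97 → $1,177,275.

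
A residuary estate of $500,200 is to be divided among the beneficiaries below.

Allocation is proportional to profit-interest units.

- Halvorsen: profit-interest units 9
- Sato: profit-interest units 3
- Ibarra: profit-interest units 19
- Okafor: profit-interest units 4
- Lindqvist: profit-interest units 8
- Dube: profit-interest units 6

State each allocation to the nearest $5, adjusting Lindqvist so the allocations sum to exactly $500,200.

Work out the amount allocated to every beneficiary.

Halvorsen: $91,875 | Sato: $30,625 | Ibarra: $193,955 | Okafor: $40,835 | Lindqvist: $81,660 | Dube: $61,250

Combined profit-interest units = 49.
Proportional shares: Halvorsen 9/49 × $500,200 = 91,873.47; Sato 3/49 × $500,200 = 30,624.49; Ibarra 19/49 × $500,200 = 193,955.10; Okafor 4/49 × $500,200 = 40,832.65; Lindqvist 8/49 × $500,200 = 81,665.31; Dube 6/49 × $500,200 = 61,248.98.
At nearest $5: Halvorsen $91,875; Sato $30,625; Ibarra $193,955; Okafor $40,835; Lindqvist $81,665; Dube $61,250. Sum = $500,205.
Difference $500,200 − $500,205 = −$5 applied to Lindqvist: Lindqvist becomes $81,660.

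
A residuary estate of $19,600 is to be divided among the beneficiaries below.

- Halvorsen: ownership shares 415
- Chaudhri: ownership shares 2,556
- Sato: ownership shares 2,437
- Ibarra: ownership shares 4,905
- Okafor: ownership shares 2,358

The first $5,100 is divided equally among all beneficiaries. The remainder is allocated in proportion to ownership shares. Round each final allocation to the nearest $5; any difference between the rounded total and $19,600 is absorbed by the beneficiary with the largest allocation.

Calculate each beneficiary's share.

Halvorsen: $1,495; Chaudhri: $3,945; Sato: $3,810; Ibarra: $6,630; Okafor: $3,720

First tranche $5,100 split equally: $1,020 each.
Remainder $14,500 by ownership shares (total 12,671): Halvorsen 474.90 → $475; Chaudhri 2,924.95 → $2,925; Sato 2,788.77 → $2,790; Ibarra 5,613.01 → $5,615; Okafor 2,698.37 → $2,700.
Rounding difference −$5 on remainder applied to Ibarra.
Totals: Halvorsen $1,020 + $475 = $1,495; Chaudhri $1,020 + $2,925 = $3,945; Sato $1,020 + $2,790 = $3,810; Ibarra $1,020 + $5,610 = $6,630; Okafor $1,020 + $2,700 = $3,720.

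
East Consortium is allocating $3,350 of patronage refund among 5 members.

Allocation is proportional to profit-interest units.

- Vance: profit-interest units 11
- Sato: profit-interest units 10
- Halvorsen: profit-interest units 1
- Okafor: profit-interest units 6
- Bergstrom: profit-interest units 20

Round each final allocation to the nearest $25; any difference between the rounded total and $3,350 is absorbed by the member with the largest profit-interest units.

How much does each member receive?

Vance: $775 | Sato: $700 | Halvorsen: $75 | Okafor: $425 | Bergstrom: $1,375

Profit-interest units total: 48.
Proportional shares: Vance 11/48 × $3,350 = 767.71; Sato 10/48 × $3,350 = 697.92; Halvorsen 1/48 × $3,350 = 69.79; Okafor 6/48 × $3,350 = 418.75; Bergstrom 20/48 × $3,350 = 1,395.83.
After rounding ($25): Vance $775; Sato $700; Halvorsen $75; Okafor $425; Bergstrom $1,400. Sum = $3,375.
Difference $3,350 − $3,375 = −$25 applied to largest profit-interest units (Bergstrom): Bergstrom becomes $1,375.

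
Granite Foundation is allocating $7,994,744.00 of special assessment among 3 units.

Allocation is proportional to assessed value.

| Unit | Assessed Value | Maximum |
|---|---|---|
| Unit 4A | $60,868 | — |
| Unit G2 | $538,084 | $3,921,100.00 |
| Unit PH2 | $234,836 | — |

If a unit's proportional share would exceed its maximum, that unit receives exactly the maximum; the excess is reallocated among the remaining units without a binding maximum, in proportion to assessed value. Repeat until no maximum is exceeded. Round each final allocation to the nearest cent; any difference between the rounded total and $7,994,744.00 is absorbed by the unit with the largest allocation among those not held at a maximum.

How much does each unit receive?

Assessed value total: 833,788.
Unconstrained shares: Unit 4A 583,630.4646; Unit G2 5,159,397.6292; Unit PH2 2,251,715.9062.
Cap binds for Unit G2 ($3,921,100.00); balance $4,073,644.00 reallocated over remaining assessed value 295,704.
Remaining shares: Unit 4A 838,522.8573 → $838,522.86; Unit PH2 3,235,121.1427 → $3,235,121.14.

Unit 4A: $838,522.86; Unit G2: $3,921,100.00; Unit PH2: $3,235,121.14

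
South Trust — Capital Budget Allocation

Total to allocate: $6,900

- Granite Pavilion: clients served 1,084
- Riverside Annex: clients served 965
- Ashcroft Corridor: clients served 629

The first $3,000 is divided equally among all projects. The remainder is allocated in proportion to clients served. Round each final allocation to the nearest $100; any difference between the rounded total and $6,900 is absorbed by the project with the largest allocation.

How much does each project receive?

Granite Pavilion: $2,600 | Riverside Annex: $2,400 | Ashcroft Corridor: $1,900

Equal tier: $3,000 ÷ 3 = $1,000 apiece.
Remainder $3,900 by clients served (total 2,678): Granite Pavilion 1,578.64 → $1,600; Riverside Annex 1,405.34 → $1,400; Ashcroft Corridor 916.02 → $900.
Totals: Granite Pavilion $1,000 + $1,600 = $2,600; Riverside Annex $1,000 + $1,400 = $2,400; Ashcroft Corridor $1,000 + $900 = $1,900.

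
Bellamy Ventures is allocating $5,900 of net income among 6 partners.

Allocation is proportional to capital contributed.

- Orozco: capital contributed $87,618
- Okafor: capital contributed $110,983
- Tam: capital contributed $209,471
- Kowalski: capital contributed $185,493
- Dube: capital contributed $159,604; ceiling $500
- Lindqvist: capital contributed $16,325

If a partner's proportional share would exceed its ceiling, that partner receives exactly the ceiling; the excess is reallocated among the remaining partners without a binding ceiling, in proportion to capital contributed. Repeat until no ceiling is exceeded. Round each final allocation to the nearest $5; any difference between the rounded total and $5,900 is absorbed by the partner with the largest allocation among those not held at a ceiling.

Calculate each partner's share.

Orozco: $775; Okafor: $985; Tam: $1,855; Kowalski: $1,640; Dube: $500; Lindqvist: $145

Sum of capital contributed: 769,494.
Pro-rata shares before constraints: Orozco 671.80; Okafor 850.95; Tam 1,606.09; Kowalski 1,422.24; Dube 1,223.74; Lindqvist 125.17.
Capped: Dube ($500); balance $5,400 reallocated over remaining capital contributed 609,890.
Redistributed shares: Orozco 775.77 → $775; Okafor 982.65 → $985; Tam 1,854.67 → $1,855; Kowalski 1,642.37 → $1,640; Lindqvist 144.54 → $145.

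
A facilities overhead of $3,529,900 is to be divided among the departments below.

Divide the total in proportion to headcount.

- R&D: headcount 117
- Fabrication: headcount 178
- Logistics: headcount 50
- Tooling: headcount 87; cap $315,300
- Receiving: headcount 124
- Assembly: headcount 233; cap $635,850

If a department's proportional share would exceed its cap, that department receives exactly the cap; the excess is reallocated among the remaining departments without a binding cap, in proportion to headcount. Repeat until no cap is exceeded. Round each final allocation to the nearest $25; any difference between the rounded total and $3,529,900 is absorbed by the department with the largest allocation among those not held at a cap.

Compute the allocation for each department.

R&D: $643,325 | Fabrication: $978,700 | Logistics: $274,925 | Tooling: $315,300 | Receiving: $681,800 | Assembly: $635,850

Total headcount = 789.
Proportional shares (ignoring caps): R&D 523,445.25; Fabrication 796,352.60; Logistics 223,694.55; Tooling 389,228.52; Receiving 554,762.48; Assembly 1,042,416.60.
Cap binds for Tooling ($315,300), Assembly ($635,850); residual $2,578,750 reallocated over remaining headcount 469.
Redistributed shares: R&D 643,312.90 → $643,325; Fabrication 978,715.35 → $978,725; Logistics 274,920.04 → $274,925; Receiving 681,801.71 → $681,800.
Rounding difference −$25 applied to Fabrication → $978,700.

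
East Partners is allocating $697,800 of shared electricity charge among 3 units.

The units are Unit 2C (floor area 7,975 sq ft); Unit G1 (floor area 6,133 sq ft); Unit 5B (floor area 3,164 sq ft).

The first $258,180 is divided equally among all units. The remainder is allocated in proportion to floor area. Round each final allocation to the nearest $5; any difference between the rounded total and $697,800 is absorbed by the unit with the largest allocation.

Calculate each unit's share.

Unit 2C: $289,045 | Unit G1: $242,160 | Unit 5B: $166,595

First tranche $258,180 split equally: $86,060 each.
Remainder $439,620 by floor area (total 17,272): Unit 2C 202,985.73 → $202,985; Unit G1 156,101.75 → $156,100; Unit 5B 80,532.52 → $80,535.
Totals: Unit 2C $86,060 + $202,985 = $289,045; Unit G1 $86,060 + $156,100 = $242,160; Unit 5B $86,060 + $80,535 = $166,595.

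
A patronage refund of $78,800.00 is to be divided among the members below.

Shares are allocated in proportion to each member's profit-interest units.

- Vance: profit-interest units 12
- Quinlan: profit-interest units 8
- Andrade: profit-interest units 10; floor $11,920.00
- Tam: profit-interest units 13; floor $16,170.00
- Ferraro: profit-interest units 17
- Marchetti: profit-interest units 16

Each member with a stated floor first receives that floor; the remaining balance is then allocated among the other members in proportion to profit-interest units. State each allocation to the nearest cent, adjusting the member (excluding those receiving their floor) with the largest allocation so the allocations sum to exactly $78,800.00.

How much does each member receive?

Vance: $11,481.51; Quinlan: $7,654.34; Andrade: $11,920.00; Tam: $16,170.00; Ferraro: $16,265.47; Marchetti: $15,308.68

Fund the minimums — Andrade $11,920.00; Tam $16,170.00. Balance $50,710.00.
Balance split over remaining profit-interest units 53: Vance 11,481.5094 → $11,481.51; Quinlan 7,654.3396 → $7,654.34; Ferraro 16,265.4717 → $16,265.47; Marchetti 15,308.6792 → $15,308.68.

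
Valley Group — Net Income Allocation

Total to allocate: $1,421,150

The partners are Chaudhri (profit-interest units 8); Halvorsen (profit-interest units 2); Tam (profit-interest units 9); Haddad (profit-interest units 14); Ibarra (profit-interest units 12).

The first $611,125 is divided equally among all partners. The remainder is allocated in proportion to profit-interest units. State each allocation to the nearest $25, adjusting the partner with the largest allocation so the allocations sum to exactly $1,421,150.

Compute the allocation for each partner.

Chaudhri: $266,225 | Halvorsen: $158,225 | Tam: $284,225 | Haddad: $374,250 | Ibarra: $338,225

First tranche $611,125 split equally: $122,225 each.
Remainder $810,025 by profit-interest units (total 45): Chaudhri 144,004.44 → $144,000; Halvorsen 36,001.11 → $36,000; Tam 162,005.00 → $162,000; Haddad 252,007.78 → $252,000; Ibarra 216,006.67 → $216,000.
Rounding difference +$25 on remainder applied to Haddad.
Totals: Chaudhri $122,225 + $144,000 = $266,225; Halvorsen $122,225 + $36,000 = $158,225; Tam $122,225 + $162,000 = $284,225; Haddad $122,225 + $252,025 = $374,250; Ibarra $122,225 + $216,000 = $338,225.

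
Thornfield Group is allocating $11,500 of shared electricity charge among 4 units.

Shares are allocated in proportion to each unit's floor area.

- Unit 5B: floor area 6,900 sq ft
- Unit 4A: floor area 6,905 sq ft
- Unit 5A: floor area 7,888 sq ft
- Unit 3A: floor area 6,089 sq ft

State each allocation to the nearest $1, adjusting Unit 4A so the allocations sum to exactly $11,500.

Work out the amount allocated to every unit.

Combined floor area = 27,782.
Pro-rata amounts: Unit 5B 6,900/27,782 × $11,500 = 2,856.17; Unit 4A 6,905/27,782 × $11,500 = 2,858.24; Unit 5A 7,888/27,782 × $11,500 = 3,265.14; Unit 3A 6,089/27,782 × $11,500 = 2,520.46.
At nearest $1: Unit 5B $2,856; Unit 4A $2,858; Unit 5A $3,265; Unit 3A $2,520. Sum = $11,499.
Difference $11,500 − $11,499 = +$1 applied to Unit 4A: Unit 4A becomes $2,859.

Unit 5B: $2,856 | Unit 4A: $2,859 | Unit 5A: $3,265 | Unit 3A: $2,520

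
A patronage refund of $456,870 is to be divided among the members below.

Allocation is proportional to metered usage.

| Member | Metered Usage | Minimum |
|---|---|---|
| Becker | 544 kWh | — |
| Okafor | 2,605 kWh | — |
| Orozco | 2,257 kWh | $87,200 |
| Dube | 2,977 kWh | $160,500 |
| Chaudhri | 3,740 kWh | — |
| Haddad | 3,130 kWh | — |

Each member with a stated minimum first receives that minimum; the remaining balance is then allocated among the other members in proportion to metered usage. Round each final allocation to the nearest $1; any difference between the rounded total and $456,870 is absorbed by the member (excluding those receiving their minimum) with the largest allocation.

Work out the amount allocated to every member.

Becker: $11,357 | Okafor: $54,385 | Orozco: $87,200 | Dube: $160,500 | Chaudhri: $78,082 | Haddad: $65,346

Guaranteed amounts: Orozco $87,200; Dube $160,500. Residual $209,170.
Residual split over remaining metered usage 10,019: Becker 11,357.27 → $11,357; Okafor 54,385.45 → $54,385; Chaudhri 78,081.23 → $78,081; Haddad 65,346.05 → $65,346.
Rounding difference +$1 applied to Chaudhri → $78,082.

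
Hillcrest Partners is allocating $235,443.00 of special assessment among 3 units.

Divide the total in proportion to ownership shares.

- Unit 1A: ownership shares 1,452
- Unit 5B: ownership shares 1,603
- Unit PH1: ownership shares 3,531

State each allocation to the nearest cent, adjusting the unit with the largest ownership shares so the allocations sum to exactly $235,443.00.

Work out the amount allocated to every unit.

Total ownership shares = 1,452 + 1,603 + 3,531 = 6,586.
Raw shares: Unit 1A 51,907.5670; Unit 5B 57,305.6679; Unit PH1 126,229.7651.
Rounded to nearest cent: Unit 1A $51,907.57; Unit 5B $57,305.67; Unit PH1 $126,229.77. Sum = $235,443.01.
Difference $235,443.00 − $235,443.01 = −$0.01 applied to largest ownership shares (Unit PH1): Unit PH1 becomes $126,229.76.

Unit 1A: $51,907.57; Unit 5B: $57,305.67; Unit PH1: $126,229.76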